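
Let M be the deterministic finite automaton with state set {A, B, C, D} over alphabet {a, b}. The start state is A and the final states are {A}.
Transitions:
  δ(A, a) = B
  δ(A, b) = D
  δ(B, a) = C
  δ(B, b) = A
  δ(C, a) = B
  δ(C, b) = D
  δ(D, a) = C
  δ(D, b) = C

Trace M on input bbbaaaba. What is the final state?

C

A --b--> D
D --b--> C
C --b--> D
D --a--> C
C --a--> B
B --a--> C
C --b--> D
D --a--> C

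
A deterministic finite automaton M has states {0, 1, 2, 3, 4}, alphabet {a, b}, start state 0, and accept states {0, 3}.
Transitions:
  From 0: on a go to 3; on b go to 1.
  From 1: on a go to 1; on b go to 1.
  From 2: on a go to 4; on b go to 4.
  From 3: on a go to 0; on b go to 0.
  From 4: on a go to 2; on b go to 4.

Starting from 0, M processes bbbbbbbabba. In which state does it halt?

1

0 --b--> 1
1 --b--> 1
1 --b--> 1
1 --b--> 1
1 --b--> 1
1 --b--> 1
1 --b--> 1
1 --a--> 1
1 --b--> 1
1 --b--> 1
1 --a--> 1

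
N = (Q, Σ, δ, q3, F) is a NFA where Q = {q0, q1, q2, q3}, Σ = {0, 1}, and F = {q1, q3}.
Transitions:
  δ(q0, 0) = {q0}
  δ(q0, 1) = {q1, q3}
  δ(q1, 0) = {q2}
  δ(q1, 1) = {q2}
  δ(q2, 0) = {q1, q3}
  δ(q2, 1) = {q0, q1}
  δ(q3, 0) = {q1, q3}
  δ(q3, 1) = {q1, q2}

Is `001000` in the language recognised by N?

Start: {q3}
read 0: {q1, q3}
read 0: {q1, q2, q3}
read 1: {q0, q1, q2}
read 0: {q0, q1, q2, q3}
read 0: {q0, q1, q2, q3}
read 0: {q0, q1, q2, q3}
Reachable ∩ accepting = {q1, q3} — nonempty.

accepted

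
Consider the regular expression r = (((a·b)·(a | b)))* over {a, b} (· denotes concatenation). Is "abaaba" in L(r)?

yes

Split into 2 pieces aba · aba; each matches ((a·b)·(a|b)).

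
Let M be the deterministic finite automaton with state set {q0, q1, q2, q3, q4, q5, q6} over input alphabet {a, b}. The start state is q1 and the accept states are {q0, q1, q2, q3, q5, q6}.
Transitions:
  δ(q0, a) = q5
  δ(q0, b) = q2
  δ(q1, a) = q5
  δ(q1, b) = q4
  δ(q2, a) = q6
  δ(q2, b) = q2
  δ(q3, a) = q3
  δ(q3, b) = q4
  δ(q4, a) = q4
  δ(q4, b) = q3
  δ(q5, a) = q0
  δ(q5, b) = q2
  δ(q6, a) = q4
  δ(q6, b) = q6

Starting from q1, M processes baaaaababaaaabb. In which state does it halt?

q1 --b--> q4
q4 --a--> q4
q4 --a--> q4
q4 --a--> q4
q4 --a--> q4
q4 --a--> q4
q4 --b--> q3
q3 --a--> q3
q3 --b--> q4
q4 --a--> q4
q4 --a--> q4
q4 --a--> q4
q4 --a--> q4
q4 --b--> q3
q3 --b--> q4

q4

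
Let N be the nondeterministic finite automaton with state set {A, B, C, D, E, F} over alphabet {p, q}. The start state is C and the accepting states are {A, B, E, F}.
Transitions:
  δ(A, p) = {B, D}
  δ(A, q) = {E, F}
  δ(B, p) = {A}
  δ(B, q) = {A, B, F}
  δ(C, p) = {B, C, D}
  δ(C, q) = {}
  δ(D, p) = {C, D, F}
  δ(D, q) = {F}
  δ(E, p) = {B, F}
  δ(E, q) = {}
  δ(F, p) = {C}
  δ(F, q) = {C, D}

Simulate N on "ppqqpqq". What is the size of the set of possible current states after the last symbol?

6

Start: {C}
read p: {B, C, D}
read p: {A, B, C, D, F}
read q: {A, B, C, D, E, F}
read q: {A, B, C, D, E, F}
read p: {A, B, C, D, F}
read q: {A, B, C, D, E, F}
read q: {A, B, C, D, E, F}
Final reachable set {A, B, C, D, E, F} has 6 states.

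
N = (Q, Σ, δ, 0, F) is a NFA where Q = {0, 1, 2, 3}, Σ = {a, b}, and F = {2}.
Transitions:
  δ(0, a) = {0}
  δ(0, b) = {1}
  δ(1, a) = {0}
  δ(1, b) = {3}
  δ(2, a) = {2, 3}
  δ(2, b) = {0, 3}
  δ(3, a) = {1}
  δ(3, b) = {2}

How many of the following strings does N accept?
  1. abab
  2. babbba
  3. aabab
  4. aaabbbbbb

abab: rejected
babbba: accepted
aabab: rejected
aaabbbbbb: rejected

1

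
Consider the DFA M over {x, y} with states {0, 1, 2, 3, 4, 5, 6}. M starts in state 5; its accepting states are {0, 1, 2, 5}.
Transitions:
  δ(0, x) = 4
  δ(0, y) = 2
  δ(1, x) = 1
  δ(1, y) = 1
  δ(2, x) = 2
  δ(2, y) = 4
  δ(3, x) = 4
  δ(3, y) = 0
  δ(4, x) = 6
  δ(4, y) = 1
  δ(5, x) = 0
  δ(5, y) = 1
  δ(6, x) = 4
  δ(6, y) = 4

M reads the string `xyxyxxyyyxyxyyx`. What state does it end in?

5 --x--> 0
0 --y--> 2
2 --x--> 2
2 --y--> 4
4 --x--> 6
6 --x--> 4
4 --y--> 1
1 --y--> 1
1 --y--> 1
1 --x--> 1
1 --y--> 1
1 --x--> 1
1 --y--> 1
1 --y--> 1
1 --x--> 1

1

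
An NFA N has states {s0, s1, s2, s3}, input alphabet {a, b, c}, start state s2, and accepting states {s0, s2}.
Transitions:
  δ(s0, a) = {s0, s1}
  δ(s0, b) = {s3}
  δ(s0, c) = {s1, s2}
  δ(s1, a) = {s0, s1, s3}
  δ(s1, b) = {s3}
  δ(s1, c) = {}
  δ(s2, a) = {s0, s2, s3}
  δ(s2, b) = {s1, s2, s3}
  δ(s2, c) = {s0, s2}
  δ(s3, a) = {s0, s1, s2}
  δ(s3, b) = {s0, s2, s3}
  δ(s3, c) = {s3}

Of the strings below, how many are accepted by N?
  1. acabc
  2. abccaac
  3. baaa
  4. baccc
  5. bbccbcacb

5

acabc: accepted
abccaac: accepted
baaa: accepted
baccc: accepted
bbccbcacb: accepted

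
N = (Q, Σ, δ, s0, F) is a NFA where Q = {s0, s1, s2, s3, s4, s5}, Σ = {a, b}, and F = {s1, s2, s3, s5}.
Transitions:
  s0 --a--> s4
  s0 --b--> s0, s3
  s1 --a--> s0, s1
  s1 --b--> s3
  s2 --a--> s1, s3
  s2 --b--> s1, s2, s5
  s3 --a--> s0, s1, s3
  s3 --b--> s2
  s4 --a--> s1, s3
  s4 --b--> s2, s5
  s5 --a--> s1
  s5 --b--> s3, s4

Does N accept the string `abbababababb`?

Start: {s0}
read a: {s4}
read b: {s2, s5}
read b: {s1, s2, s3, s4, s5}
read a: {s0, s1, s3}
read b: {s0, s2, s3}
read a: {s0, s1, s3, s4}
read b: {s0, s2, s3, s5}
read a: {s0, s1, s3, s4}
read b: {s0, s2, s3, s5}
read a: {s0, s1, s3, s4}
read b: {s0, s2, s3, s5}
read b: {s0, s1, s2, s3, s4, s5}
Reachable ∩ accepting = {s1, s2, s3, s5} — nonempty.

accepted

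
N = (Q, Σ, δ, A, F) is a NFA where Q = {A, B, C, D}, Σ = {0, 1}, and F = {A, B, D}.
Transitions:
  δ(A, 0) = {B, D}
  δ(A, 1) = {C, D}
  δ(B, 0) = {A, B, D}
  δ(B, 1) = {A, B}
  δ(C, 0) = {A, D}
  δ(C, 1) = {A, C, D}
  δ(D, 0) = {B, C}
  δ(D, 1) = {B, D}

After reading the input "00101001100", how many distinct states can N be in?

Start: {A}
read 0: {B, D}
read 0: {A, B, C, D}
read 1: {A, B, C, D}
read 0: {A, B, C, D}
read 1: {A, B, C, D}
read 0: {A, B, C, D}
read 0: {A, B, C, D}
read 1: {A, B, C, D}
read 1: {A, B, C, D}
read 0: {A, B, C, D}
read 0: {A, B, C, D}
Final reachable set {A, B, C, D} has 4 states.

4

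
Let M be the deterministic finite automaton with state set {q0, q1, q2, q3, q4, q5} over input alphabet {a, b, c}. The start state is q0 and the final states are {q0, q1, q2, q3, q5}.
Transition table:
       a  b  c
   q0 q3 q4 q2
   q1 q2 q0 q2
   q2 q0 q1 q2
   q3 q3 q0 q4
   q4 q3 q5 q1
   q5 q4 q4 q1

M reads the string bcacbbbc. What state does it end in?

q1

q0 --b--> q4
q4 --c--> q1
q1 --a--> q2
q2 --c--> q2
q2 --b--> q1
q1 --b--> q0
q0 --b--> q4
q4 --c--> q1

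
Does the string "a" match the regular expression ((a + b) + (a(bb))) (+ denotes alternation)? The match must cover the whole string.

The left alternative (a+b) matches a.

yes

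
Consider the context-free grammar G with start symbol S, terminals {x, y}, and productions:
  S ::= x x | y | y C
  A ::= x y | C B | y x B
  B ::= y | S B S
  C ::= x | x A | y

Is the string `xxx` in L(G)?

no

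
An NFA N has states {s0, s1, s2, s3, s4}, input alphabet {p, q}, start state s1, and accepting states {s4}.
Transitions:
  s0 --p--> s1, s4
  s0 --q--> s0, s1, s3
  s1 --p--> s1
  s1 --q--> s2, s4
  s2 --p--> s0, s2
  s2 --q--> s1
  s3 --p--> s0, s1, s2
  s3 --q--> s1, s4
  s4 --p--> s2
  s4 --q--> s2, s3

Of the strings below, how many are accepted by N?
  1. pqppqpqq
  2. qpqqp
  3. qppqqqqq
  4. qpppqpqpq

4

pqppqpqq: accepted
qpqqp: accepted
qppqqqqq: accepted
qpppqpqpq: accepted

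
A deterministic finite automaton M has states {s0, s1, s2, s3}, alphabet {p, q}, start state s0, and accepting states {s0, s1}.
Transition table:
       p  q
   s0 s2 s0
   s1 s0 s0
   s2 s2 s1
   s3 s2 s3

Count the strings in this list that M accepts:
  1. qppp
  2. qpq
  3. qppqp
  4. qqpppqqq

qppp: rejected
qpq: accepted
qppqp: accepted
qqpppqqq: accepted

3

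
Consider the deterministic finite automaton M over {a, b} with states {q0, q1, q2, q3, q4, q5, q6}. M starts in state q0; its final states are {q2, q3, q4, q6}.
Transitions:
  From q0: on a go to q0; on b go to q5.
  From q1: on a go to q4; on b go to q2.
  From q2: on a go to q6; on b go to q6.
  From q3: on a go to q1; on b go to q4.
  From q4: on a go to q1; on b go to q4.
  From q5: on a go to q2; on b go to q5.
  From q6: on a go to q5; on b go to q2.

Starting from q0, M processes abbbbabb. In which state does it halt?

q0 --a--> q0
q0 --b--> q5
q5 --b--> q5
q5 --b--> q5
q5 --b--> q5
q5 --a--> q2
q2 --b--> q6
q6 --b--> q2

q2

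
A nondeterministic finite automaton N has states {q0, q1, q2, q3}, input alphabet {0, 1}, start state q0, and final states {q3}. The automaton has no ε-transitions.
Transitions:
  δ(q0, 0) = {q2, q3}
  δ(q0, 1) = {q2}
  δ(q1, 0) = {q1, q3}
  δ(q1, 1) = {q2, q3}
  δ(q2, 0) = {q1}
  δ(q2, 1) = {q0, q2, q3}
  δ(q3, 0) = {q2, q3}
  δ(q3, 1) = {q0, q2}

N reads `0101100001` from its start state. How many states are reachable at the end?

Start: {q0}
read 0: {q2, q3}
read 1: {q0, q2, q3}
read 0: {q1, q2, q3}
read 1: {q0, q2, q3}
read 1: {q0, q2, q3}
read 0: {q1, q2, q3}
read 0: {q1, q2, q3}
read 0: {q1, q2, q3}
read 0: {q1, q2, q3}
read 1: {q0, q2, q3}
Final reachable set {q0, q2, q3} has 3 states.

3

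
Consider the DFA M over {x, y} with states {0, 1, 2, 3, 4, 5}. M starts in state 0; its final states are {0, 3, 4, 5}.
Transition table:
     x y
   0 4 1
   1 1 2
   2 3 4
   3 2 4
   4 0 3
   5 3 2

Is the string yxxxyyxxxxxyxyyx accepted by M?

accepted

0 --y--> 1
1 --x--> 1
1 --x--> 1
1 --x--> 1
1 --y--> 2
2 --y--> 4
4 --x--> 0
0 --x--> 4
4 --x--> 0
0 --x--> 4
4 --x--> 0
0 --y--> 1
1 --x--> 1
1 --y--> 2
2 --y--> 4
4 --x--> 0
End in state 0, which is an accepting state.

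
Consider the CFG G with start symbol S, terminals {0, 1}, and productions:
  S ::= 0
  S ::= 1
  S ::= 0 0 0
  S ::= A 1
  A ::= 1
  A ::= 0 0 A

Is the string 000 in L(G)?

S ⇒ 000

yes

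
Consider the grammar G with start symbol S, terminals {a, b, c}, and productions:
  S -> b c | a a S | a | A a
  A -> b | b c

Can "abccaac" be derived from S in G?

no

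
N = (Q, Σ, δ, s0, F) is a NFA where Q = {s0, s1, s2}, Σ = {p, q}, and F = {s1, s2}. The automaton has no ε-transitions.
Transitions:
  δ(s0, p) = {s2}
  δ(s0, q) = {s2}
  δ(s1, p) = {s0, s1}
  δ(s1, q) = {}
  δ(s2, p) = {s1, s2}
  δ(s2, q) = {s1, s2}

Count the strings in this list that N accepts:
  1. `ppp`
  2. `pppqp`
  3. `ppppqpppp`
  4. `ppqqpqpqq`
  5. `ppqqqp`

`ppp`: accepted
`pppqp`: accepted
`ppppqpppp`: accepted
`ppqqpqpqq`: accepted
`ppqqqp`: accepted

5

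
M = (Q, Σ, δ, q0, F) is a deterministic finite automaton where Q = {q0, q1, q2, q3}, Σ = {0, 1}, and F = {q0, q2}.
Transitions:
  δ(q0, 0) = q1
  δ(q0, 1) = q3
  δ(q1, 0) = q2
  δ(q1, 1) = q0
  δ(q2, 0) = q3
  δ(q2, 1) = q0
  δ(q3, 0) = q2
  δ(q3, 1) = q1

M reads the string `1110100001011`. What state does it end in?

q0 --1--> q3
q3 --1--> q1
q1 --1--> q0
q0 --0--> q1
q1 --1--> q0
q0 --0--> q1
q1 --0--> q2
q2 --0--> q3
q3 --0--> q2
q2 --1--> q0
q0 --0--> q1
q1 --1--> q0
q0 --1--> q3

q3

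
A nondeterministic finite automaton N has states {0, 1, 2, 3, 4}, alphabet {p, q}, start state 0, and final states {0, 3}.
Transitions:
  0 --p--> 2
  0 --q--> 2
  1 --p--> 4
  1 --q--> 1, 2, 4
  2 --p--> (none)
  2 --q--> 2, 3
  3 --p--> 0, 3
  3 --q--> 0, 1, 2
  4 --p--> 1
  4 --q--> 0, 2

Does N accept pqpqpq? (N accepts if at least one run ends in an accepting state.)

Start: {0}
read p: {2}
read q: {2, 3}
read p: {0, 3}
read q: {0, 1, 2}
read p: {2, 4}
read q: {0, 2, 3}
Reachable ∩ accepting = {0, 3} — nonempty.

accepted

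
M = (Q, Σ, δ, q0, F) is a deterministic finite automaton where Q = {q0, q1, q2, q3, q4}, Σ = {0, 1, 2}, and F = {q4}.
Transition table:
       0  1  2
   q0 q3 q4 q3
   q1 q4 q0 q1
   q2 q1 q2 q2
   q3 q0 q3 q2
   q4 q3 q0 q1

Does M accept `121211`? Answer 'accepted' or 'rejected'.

q0 --1--> q4
q4 --2--> q1
q1 --1--> q0
q0 --2--> q3
q3 --1--> q3
q3 --1--> q3
End in state q3, which is not an accepting state.

rejected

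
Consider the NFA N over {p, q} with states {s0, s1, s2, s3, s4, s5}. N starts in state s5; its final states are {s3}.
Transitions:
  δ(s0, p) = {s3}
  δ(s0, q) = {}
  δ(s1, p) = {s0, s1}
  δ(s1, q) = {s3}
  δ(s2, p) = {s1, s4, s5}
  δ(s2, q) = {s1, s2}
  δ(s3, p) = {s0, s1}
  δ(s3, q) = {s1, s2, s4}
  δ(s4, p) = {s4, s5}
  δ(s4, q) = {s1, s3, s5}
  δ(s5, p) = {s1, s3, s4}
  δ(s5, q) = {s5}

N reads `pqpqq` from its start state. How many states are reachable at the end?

5

Start: {s5}
read p: {s1, s3, s4}
read q: {s1, s2, s3, s4, s5}
read p: {s0, s1, s3, s4, s5}
read q: {s1, s2, s3, s4, s5}
read q: {s1, s2, s3, s4, s5}
Final reachable set {s1, s2, s3, s4, s5} has 5 states.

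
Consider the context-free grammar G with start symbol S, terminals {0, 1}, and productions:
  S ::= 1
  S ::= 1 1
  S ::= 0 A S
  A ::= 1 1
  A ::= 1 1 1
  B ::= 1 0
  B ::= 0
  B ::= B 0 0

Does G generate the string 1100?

no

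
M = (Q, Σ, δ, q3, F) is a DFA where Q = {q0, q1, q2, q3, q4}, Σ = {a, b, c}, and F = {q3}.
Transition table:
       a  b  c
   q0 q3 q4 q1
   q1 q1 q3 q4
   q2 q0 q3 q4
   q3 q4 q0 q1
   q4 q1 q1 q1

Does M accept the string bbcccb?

q3 --b--> q0
q0 --b--> q4
q4 --c--> q1
q1 --c--> q4
q4 --c--> q1
q1 --b--> q3
End in state q3, which is an accepting state.

accepted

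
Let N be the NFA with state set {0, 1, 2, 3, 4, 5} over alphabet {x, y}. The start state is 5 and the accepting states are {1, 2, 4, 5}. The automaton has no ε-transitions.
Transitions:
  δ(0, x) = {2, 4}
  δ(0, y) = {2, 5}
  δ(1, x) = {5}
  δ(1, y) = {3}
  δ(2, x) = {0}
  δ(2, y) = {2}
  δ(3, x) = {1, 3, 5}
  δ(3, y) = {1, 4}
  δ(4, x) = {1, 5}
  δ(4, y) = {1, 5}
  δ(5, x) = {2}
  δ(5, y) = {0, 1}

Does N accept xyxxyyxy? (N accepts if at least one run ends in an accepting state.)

Start: {5}
read x: {2}
read y: {2}
read x: {0}
read x: {2, 4}
read y: {1, 2, 5}
read y: {0, 1, 2, 3}
read x: {0, 1, 2, 3, 4, 5}
read y: {0, 1, 2, 3, 4, 5}
Reachable ∩ accepting = {1, 2, 4, 5} — nonempty.

accepted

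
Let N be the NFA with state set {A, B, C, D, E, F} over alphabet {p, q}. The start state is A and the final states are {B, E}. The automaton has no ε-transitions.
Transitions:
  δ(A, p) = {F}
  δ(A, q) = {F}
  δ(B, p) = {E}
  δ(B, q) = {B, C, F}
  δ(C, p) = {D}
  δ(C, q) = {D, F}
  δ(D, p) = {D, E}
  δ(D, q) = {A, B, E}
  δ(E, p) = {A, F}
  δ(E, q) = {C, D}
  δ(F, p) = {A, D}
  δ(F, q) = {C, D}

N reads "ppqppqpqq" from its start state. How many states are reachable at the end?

6

Start: {A}
read p: {F}
read p: {A, D}
read q: {A, B, E, F}
read p: {A, D, E, F}
read p: {A, D, E, F}
read q: {A, B, C, D, E, F}
read p: {A, D, E, F}
read q: {A, B, C, D, E, F}
read q: {A, B, C, D, E, F}
Final reachable set {A, B, C, D, E, F} has 6 states.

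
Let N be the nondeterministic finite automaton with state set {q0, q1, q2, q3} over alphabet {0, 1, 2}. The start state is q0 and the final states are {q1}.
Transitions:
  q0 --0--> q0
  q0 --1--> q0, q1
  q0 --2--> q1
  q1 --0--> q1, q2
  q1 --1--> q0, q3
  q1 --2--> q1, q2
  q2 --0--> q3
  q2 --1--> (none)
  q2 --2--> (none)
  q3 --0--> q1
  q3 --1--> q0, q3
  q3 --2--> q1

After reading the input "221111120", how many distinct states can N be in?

Start: {q0}
read 2: {q1}
read 2: {q1, q2}
read 1: {q0, q3}
read 1: {q0, q1, q3}
read 1: {q0, q1, q3}
read 1: {q0, q1, q3}
read 1: {q0, q1, q3}
read 2: {q1, q2}
read 0: {q1, q2, q3}
Final reachable set {q1, q2, q3} has 3 states.

3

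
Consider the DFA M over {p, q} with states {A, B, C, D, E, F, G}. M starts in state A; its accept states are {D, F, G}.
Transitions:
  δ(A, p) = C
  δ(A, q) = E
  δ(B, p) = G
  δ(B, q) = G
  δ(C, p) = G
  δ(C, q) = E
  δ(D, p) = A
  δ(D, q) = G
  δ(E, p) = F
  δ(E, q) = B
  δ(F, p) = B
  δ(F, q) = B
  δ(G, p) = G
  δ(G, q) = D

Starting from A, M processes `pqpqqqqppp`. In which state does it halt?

G

A --p--> C
C --q--> E
E --p--> F
F --q--> B
B --q--> G
G --q--> D
D --q--> G
G --p--> G
G --p--> G
G --p--> G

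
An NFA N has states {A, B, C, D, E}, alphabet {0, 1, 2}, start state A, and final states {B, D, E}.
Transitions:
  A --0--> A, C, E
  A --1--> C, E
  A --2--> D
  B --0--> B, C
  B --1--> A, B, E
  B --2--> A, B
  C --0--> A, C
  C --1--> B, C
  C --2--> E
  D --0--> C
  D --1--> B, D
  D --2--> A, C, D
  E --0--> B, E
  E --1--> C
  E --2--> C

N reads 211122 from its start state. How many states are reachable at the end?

Start: {A}
read 2: {D}
read 1: {B, D}
read 1: {A, B, D, E}
read 1: {A, B, C, D, E}
read 2: {A, B, C, D, E}
read 2: {A, B, C, D, E}
Final reachable set {A, B, C, D, E} has 5 states.

5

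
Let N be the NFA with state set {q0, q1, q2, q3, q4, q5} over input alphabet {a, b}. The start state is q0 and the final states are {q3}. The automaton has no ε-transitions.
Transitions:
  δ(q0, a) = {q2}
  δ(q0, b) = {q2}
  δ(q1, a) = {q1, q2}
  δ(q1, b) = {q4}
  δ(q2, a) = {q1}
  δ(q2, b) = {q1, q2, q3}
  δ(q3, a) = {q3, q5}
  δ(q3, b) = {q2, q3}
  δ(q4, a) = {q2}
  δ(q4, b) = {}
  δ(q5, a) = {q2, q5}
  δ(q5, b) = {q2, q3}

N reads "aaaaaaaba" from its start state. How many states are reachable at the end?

4

Start: {q0}
read a: {q2}
read a: {q1}
read a: {q1, q2}
read a: {q1, q2}
read a: {q1, q2}
read a: {q1, q2}
read a: {q1, q2}
read b: {q1, q2, q3, q4}
read a: {q1, q2, q3, q5}
Final reachable set {q1, q2, q3, q5} has 4 states.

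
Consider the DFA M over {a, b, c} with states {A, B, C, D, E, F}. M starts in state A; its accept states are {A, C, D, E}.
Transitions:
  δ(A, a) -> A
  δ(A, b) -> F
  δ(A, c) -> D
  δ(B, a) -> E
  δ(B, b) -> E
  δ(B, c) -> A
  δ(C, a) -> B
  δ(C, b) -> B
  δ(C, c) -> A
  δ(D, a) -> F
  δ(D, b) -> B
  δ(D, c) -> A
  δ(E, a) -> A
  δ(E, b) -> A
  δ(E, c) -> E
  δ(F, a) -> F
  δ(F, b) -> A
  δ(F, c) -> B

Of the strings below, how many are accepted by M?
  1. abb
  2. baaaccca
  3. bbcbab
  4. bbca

abb: accepted
baaaccca: rejected
bbcbab: accepted
bbca: rejected

2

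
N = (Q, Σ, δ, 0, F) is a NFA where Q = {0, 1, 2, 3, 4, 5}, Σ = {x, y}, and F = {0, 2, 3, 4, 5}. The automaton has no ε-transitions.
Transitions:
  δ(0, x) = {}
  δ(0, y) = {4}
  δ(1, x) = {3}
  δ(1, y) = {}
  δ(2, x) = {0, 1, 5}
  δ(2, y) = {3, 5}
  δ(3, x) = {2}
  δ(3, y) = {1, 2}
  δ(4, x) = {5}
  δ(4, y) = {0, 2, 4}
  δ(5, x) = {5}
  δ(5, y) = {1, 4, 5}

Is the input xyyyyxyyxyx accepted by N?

rejected

Start: {0}
read x: {}
The reachable set is empty and stays empty for the remaining 10 symbols.
Reachable ∩ accepting = {} — empty.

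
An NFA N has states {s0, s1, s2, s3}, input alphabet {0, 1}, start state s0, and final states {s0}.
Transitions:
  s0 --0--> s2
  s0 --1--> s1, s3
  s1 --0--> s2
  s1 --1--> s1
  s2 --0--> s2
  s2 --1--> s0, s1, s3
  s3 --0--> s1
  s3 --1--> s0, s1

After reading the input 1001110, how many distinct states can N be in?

2

Start: {s0}
read 1: {s1, s3}
read 0: {s1, s2}
read 0: {s2}
read 1: {s0, s1, s3}
read 1: {s0, s1, s3}
read 1: {s0, s1, s3}
read 0: {s1, s2}
Final reachable set {s1, s2} has 2 states.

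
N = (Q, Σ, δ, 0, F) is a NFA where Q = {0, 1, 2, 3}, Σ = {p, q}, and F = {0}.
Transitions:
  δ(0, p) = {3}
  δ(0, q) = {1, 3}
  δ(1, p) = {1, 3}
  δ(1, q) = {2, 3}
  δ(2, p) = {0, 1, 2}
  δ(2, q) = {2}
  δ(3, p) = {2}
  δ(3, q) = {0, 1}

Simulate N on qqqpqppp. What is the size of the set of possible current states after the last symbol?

4

Start: {0}
read q: {1, 3}
read q: {0, 1, 2, 3}
read q: {0, 1, 2, 3}
read p: {0, 1, 2, 3}
read q: {0, 1, 2, 3}
read p: {0, 1, 2, 3}
read p: {0, 1, 2, 3}
read p: {0, 1, 2, 3}
Final reachable set {0, 1, 2, 3} has 4 states.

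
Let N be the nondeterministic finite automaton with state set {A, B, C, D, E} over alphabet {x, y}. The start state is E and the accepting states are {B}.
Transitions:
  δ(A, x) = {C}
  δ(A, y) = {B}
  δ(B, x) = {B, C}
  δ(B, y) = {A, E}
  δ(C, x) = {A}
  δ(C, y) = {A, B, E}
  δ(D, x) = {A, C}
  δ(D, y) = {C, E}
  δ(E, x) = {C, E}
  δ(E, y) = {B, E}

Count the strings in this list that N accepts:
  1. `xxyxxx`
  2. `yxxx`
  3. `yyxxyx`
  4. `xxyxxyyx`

4

`xxyxxx`: accepted
`yxxx`: accepted
`yyxxyx`: accepted
`xxyxxyyx`: accepted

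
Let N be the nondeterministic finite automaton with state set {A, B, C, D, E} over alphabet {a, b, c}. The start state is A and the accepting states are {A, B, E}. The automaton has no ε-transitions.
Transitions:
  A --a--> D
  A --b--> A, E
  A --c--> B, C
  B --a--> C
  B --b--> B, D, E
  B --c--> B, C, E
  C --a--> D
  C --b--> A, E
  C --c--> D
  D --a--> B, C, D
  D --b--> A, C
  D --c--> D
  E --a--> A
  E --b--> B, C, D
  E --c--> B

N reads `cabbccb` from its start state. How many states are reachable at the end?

Start: {A}
read c: {B, C}
read a: {C, D}
read b: {A, C, E}
read b: {A, B, C, D, E}
read c: {B, C, D, E}
read c: {B, C, D, E}
read b: {A, B, C, D, E}
Final reachable set {A, B, C, D, E} has 5 states.

5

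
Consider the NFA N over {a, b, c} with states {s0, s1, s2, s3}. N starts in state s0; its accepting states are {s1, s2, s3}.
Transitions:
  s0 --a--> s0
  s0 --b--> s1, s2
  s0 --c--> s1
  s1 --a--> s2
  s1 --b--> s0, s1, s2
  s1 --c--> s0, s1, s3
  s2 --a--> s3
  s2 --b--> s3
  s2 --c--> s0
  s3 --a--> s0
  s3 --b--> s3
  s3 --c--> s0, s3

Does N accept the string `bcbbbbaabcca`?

accepted

Start: {s0}
read b: {s1, s2}
read c: {s0, s1, s3}
read b: {s0, s1, s2, s3}
read b: {s0, s1, s2, s3}
read b: {s0, s1, s2, s3}
read b: {s0, s1, s2, s3}
read a: {s0, s2, s3}
read a: {s0, s3}
read b: {s1, s2, s3}
read c: {s0, s1, s3}
read c: {s0, s1, s3}
read a: {s0, s2}
Reachable ∩ accepting = {s2} — nonempty.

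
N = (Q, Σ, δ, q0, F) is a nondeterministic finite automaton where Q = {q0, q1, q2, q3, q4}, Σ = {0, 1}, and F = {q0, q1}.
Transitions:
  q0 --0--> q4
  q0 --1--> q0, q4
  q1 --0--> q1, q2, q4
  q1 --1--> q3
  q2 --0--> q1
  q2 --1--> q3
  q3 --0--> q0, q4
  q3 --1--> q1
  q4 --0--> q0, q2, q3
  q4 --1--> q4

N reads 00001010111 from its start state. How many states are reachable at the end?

Start: {q0}
read 0: {q4}
read 0: {q0, q2, q3}
read 0: {q0, q1, q4}
read 0: {q0, q1, q2, q3, q4}
read 1: {q0, q1, q3, q4}
read 0: {q0, q1, q2, q3, q4}
read 1: {q0, q1, q3, q4}
read 0: {q0, q1, q2, q3, q4}
read 1: {q0, q1, q3, q4}
read 1: {q0, q1, q3, q4}
read 1: {q0, q1, q3, q4}
Final reachable set {q0, q1, q3, q4} has 4 states.

4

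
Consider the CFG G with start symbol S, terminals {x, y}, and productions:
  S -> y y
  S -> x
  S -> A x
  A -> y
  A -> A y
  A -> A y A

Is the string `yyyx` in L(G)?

S ⇒ Ax ⇒ AyAx ⇒ yyAx ⇒ yyyx

yes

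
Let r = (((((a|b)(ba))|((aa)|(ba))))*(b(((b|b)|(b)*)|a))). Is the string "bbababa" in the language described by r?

yes

Split as bbaba·ba: ((((a|b)(ba))|((aa)|(ba))))* matches bbaba and (b(((b|b)|(b)*)|a)) matches ba.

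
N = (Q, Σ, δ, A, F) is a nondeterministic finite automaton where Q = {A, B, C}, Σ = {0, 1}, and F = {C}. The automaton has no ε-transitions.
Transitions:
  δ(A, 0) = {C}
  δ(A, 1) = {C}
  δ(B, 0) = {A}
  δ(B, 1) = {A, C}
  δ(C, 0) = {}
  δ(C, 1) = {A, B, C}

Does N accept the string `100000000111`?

Start: {A}
read 1: {C}
read 0: {}
The reachable set is empty and stays empty for the remaining 10 symbols.
Reachable ∩ accepting = {} — empty.

rejected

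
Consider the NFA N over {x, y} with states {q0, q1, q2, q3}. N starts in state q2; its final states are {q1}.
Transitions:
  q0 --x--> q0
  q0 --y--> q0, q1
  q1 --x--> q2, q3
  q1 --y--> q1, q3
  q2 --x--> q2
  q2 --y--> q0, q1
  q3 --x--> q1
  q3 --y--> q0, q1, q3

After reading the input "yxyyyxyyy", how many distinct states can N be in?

Start: {q2}
read y: {q0, q1}
read x: {q0, q2, q3}
read y: {q0, q1, q3}
read y: {q0, q1, q3}
read y: {q0, q1, q3}
read x: {q0, q1, q2, q3}
read y: {q0, q1, q3}
read y: {q0, q1, q3}
read y: {q0, q1, q3}
Final reachable set {q0, q1, q3} has 3 states.

3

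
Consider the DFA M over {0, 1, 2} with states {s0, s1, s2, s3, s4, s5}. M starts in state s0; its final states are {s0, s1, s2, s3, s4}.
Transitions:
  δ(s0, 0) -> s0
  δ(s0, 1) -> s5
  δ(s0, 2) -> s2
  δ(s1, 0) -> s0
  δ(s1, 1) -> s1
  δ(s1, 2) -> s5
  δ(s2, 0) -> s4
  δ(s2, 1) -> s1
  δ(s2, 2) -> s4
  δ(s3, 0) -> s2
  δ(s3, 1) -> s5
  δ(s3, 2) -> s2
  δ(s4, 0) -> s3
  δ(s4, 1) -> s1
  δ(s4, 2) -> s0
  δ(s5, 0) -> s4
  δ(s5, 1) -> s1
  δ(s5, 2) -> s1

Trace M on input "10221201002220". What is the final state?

s0

s0 --1--> s5
s5 --0--> s4
s4 --2--> s0
s0 --2--> s2
s2 --1--> s1
s1 --2--> s5
s5 --0--> s4
s4 --1--> s1
s1 --0--> s0
s0 --0--> s0
s0 --2--> s2
s2 --2--> s4
s4 --2--> s0
s0 --0--> s0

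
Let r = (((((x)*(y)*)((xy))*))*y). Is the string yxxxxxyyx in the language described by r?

no

No split of yxxxxxyyx into u·v has ((((x)*(y)*)((xy))*))* matching u and y matching v.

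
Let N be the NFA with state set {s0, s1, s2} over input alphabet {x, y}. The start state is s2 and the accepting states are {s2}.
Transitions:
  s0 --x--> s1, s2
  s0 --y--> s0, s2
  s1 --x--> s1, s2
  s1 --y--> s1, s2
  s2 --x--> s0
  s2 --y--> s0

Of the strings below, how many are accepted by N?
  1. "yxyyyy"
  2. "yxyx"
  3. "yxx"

"yxyyyy": accepted
"yxyx": accepted
"yxx": accepted

3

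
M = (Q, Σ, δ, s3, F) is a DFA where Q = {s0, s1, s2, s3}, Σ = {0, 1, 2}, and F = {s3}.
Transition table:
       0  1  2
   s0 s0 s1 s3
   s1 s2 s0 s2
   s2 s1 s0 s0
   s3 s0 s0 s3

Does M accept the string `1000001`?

s3 --1--> s0
s0 --0--> s0
s0 --0--> s0
s0 --0--> s0
s0 --0--> s0
s0 --0--> s0
s0 --1--> s1
End in state s1, which is not an accepting state.

rejected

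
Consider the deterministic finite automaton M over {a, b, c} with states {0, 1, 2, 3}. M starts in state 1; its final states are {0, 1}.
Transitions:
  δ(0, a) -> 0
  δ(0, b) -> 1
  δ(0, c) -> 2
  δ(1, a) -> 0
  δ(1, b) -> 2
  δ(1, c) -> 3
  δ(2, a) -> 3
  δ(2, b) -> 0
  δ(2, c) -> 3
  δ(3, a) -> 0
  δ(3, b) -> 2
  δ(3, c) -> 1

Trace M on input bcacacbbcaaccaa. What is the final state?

0

1 --b--> 2
2 --c--> 3
3 --a--> 0
0 --c--> 2
2 --a--> 3
3 --c--> 1
1 --b--> 2
2 --b--> 0
0 --c--> 2
2 --a--> 3
3 --a--> 0
0 --c--> 2
2 --c--> 3
3 --a--> 0
0 --a--> 0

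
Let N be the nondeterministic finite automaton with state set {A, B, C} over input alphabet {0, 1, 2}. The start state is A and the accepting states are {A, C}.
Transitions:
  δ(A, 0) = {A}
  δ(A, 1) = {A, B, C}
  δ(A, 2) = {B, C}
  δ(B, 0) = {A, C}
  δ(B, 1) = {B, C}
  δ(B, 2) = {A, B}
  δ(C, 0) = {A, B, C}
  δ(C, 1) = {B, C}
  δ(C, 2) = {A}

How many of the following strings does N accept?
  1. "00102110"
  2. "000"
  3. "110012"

"00102110": accepted
"000": accepted
"110012": accepted

3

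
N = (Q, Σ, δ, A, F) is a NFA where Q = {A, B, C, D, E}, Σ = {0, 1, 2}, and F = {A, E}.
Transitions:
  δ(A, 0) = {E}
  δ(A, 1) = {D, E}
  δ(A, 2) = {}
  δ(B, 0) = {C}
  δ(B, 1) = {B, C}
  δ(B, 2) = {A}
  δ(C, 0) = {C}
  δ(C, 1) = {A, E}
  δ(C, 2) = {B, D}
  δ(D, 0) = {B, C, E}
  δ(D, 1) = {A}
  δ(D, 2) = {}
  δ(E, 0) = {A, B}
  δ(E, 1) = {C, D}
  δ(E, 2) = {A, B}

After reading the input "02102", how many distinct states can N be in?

3

Start: {A}
read 0: {E}
read 2: {A, B}
read 1: {B, C, D, E}
read 0: {A, B, C, E}
read 2: {A, B, D}
Final reachable set {A, B, D} has 3 states.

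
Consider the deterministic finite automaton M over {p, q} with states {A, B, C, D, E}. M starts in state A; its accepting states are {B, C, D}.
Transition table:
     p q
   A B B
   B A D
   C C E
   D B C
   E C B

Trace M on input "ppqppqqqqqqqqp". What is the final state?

A --p--> B
B --p--> A
A --q--> B
B --p--> A
A --p--> B
B --q--> D
D --q--> C
C --q--> E
E --q--> B
B --q--> D
D --q--> C
C --q--> E
E --q--> B
B --p--> A

A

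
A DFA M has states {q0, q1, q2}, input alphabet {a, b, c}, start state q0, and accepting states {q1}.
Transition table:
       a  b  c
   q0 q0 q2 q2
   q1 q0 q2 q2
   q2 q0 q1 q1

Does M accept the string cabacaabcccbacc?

q0 --c--> q2
q2 --a--> q0
q0 --b--> q2
q2 --a--> q0
q0 --c--> q2
q2 --a--> q0
q0 --a--> q0
q0 --b--> q2
q2 --c--> q1
q1 --c--> q2
q2 --c--> q1
q1 --b--> q2
q2 --a--> q0
q0 --c--> q2
q2 --c--> q1
End in state q1, which is an accepting state.

accepted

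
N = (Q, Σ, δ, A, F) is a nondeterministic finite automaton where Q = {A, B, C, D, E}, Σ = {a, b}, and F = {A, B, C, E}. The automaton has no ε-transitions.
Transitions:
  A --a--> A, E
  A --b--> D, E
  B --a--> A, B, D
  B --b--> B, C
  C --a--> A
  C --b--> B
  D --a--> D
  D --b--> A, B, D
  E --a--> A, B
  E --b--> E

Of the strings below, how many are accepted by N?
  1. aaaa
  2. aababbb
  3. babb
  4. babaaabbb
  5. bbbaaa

aaaa: accepted
aababbb: accepted
babb: accepted
babaaabbb: accepted
bbbaaa: accepted

5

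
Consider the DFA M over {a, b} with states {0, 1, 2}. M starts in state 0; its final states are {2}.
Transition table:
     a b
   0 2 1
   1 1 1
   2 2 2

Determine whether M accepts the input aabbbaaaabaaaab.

accepted

0 --a--> 2
2 --a--> 2
2 --b--> 2
2 --b--> 2
2 --b--> 2
2 --a--> 2
2 --a--> 2
2 --a--> 2
2 --a--> 2
2 --b--> 2
2 --a--> 2
2 --a--> 2
2 --a--> 2
2 --a--> 2
2 --b--> 2
End in state 2, which is an accepting state.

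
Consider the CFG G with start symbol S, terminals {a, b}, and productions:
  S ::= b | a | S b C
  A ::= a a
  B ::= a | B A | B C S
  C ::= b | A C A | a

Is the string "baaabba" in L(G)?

no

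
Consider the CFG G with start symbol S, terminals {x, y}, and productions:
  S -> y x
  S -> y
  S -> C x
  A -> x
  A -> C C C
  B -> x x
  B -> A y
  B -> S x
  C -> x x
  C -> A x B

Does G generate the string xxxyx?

S ⇒ Cx ⇒ AxBx ⇒ xxBx ⇒ xxAyx ⇒ xxxyx

yes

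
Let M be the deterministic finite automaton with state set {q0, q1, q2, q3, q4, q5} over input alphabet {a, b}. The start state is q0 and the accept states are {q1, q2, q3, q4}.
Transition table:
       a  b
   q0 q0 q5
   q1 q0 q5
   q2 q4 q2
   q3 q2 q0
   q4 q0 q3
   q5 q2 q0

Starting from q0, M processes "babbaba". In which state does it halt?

q2

q0 --b--> q5
q5 --a--> q2
q2 --b--> q2
q2 --b--> q2
q2 --a--> q4
q4 --b--> q3
q3 --a--> q2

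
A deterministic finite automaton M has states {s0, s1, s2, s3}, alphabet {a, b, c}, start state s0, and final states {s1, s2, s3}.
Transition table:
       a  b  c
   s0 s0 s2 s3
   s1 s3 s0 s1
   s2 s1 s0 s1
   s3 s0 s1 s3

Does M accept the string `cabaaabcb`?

rejected

s0 --c--> s3
s3 --a--> s0
s0 --b--> s2
s2 --a--> s1
s1 --a--> s3
s3 --a--> s0
s0 --b--> s2
s2 --c--> s1
s1 --b--> s0
End in state s0, which is not an accepting state.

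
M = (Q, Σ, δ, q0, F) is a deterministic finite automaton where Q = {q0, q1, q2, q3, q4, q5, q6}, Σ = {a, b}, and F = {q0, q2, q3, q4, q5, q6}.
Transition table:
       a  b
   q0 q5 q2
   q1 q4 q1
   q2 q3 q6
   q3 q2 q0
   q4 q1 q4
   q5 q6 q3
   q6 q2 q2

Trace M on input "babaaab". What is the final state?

q6

q0 --b--> q2
q2 --a--> q3
q3 --b--> q0
q0 --a--> q5
q5 --a--> q6
q6 --a--> q2
q2 --b--> q6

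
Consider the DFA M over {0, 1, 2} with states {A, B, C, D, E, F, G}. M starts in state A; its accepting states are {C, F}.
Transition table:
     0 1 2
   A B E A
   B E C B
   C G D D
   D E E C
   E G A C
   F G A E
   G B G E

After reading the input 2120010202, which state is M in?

E

A --2--> A
A --1--> E
E --2--> C
C --0--> G
G --0--> B
B --1--> C
C --0--> G
G --2--> E
E --0--> G
G --2--> E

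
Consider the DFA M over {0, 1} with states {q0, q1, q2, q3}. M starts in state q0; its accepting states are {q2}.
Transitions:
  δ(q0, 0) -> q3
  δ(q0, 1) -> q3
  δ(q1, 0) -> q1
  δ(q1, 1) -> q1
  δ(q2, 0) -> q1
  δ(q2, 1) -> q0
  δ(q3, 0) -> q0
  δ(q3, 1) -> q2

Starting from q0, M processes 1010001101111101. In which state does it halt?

q1

q0 --1--> q3
q3 --0--> q0
q0 --1--> q3
q3 --0--> q0
q0 --0--> q3
q3 --0--> q0
q0 --1--> q3
q3 --1--> q2
q2 --0--> q1
q1 --1--> q1
q1 --1--> q1
q1 --1--> q1
q1 --1--> q1
q1 --1--> q1
q1 --0--> q1
q1 --1--> q1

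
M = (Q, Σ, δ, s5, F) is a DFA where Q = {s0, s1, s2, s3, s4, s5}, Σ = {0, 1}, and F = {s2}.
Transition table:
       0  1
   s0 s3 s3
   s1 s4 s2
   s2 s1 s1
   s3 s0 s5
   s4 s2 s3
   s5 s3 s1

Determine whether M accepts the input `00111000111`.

accepted

s5 --0--> s3
s3 --0--> s0
s0 --1--> s3
s3 --1--> s5
s5 --1--> s1
s1 --0--> s4
s4 --0--> s2
s2 --0--> s1
s1 --1--> s2
s2 --1--> s1
s1 --1--> s2
End in state s2, which is an accepting state.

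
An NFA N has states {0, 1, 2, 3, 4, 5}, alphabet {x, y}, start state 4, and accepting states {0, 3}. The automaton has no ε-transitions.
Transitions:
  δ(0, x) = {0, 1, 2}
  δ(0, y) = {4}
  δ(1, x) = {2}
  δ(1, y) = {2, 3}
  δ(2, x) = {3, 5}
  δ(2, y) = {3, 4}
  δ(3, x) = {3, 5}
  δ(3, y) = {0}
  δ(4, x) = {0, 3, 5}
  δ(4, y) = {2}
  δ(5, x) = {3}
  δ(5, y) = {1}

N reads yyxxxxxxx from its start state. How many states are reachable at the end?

Start: {4}
read y: {2}
read y: {3, 4}
read x: {0, 3, 5}
read x: {0, 1, 2, 3, 5}
read x: {0, 1, 2, 3, 5}
read x: {0, 1, 2, 3, 5}
read x: {0, 1, 2, 3, 5}
read x: {0, 1, 2, 3, 5}
read x: {0, 1, 2, 3, 5}
Final reachable set {0, 1, 2, 3, 5} has 5 states.

5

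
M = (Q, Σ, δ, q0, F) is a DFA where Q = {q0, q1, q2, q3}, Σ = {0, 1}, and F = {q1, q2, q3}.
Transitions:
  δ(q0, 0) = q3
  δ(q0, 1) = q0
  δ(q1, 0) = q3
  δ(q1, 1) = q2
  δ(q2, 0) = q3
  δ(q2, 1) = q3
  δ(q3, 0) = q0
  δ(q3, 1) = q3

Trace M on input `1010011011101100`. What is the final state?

q3

q0 --1--> q0
q0 --0--> q3
q3 --1--> q3
q3 --0--> q0
q0 --0--> q3
q3 --1--> q3
q3 --1--> q3
q3 --0--> q0
q0 --1--> q0
q0 --1--> q0
q0 --1--> q0
q0 --0--> q3
q3 --1--> q3
q3 --1--> q3
q3 --0--> q0
q0 --0--> q3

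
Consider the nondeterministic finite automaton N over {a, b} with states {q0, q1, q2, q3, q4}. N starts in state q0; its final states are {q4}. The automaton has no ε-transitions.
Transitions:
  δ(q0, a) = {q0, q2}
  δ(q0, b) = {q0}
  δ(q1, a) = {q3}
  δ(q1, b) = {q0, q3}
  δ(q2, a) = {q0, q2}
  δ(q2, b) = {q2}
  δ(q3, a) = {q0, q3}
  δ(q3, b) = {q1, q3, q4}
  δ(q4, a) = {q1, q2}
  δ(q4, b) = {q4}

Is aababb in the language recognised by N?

Start: {q0}
read a: {q0, q2}
read a: {q0, q2}
read b: {q0, q2}
read a: {q0, q2}
read b: {q0, q2}
read b: {q0, q2}
Reachable ∩ accepting = {} — empty.

rejected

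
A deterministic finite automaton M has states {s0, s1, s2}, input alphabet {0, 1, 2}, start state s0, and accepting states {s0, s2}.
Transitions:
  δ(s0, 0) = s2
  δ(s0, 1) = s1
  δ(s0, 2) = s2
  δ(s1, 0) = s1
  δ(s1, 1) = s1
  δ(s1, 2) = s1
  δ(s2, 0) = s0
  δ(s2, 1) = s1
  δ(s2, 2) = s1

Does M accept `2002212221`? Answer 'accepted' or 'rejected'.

rejected

s0 --2--> s2
s2 --0--> s0
s0 --0--> s2
s2 --2--> s1
s1 --2--> s1
s1 --1--> s1
s1 --2--> s1
s1 --2--> s1
s1 --2--> s1
s1 --1--> s1
End in state s1, which is not an accepting state.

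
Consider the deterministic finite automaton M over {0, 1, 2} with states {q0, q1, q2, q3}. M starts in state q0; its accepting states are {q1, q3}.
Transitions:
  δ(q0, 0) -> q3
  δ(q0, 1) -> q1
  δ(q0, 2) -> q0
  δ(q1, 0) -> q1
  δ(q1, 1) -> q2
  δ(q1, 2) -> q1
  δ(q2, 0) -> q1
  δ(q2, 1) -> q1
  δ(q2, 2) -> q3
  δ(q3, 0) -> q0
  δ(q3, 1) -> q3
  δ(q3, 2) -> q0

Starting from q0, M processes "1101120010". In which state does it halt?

q0 --1--> q1
q1 --1--> q2
q2 --0--> q1
q1 --1--> q2
q2 --1--> q1
q1 --2--> q1
q1 --0--> q1
q1 --0--> q1
q1 --1--> q2
q2 --0--> q1

q1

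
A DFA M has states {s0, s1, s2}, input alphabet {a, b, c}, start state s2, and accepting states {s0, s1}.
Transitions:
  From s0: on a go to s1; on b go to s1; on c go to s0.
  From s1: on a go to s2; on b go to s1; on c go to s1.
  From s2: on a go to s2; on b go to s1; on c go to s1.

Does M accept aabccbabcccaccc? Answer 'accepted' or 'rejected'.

accepted

s2 --a--> s2
s2 --a--> s2
s2 --b--> s1
s1 --c--> s1
s1 --c--> s1
s1 --b--> s1
s1 --a--> s2
s2 --b--> s1
s1 --c--> s1
s1 --c--> s1
s1 --c--> s1
s1 --a--> s2
s2 --c--> s1
s1 --c--> s1
s1 --c--> s1
End in state s1, which is an accepting state.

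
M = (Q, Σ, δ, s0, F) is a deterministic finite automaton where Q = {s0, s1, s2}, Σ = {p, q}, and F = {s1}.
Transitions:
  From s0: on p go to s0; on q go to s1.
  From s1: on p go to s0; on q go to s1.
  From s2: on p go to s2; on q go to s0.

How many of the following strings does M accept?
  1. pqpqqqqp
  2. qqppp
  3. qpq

1

pqpqqqqp: rejected
qqppp: rejected
qpq: accepted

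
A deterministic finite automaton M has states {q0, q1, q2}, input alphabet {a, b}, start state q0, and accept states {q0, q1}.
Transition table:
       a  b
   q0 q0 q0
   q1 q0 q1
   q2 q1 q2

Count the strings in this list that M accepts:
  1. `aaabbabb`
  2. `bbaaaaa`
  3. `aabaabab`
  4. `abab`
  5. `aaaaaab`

`aaabbabb`: accepted
`bbaaaaa`: accepted
`aabaabab`: accepted
`abab`: accepted
`aaaaaab`: accepted

5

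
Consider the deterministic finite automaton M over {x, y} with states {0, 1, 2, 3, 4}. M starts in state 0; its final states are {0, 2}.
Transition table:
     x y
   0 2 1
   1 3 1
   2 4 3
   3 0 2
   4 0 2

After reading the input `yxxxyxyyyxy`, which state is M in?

0 --y--> 1
1 --x--> 3
3 --x--> 0
0 --x--> 2
2 --y--> 3
3 --x--> 0
0 --y--> 1
1 --y--> 1
1 --y--> 1
1 --x--> 3
3 --y--> 2

2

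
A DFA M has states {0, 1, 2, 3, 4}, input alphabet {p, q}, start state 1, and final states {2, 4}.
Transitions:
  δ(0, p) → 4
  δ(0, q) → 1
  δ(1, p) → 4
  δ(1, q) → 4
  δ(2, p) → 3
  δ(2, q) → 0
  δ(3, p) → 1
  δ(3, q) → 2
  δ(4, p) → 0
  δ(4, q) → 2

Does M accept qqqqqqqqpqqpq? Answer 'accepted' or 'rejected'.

1 --q--> 4
4 --q--> 2
2 --q--> 0
0 --q--> 1
1 --q--> 4
4 --q--> 2
2 --q--> 0
0 --q--> 1
1 --p--> 4
4 --q--> 2
2 --q--> 0
0 --p--> 4
4 --q--> 2
End in state 2, which is an accepting state.

accepted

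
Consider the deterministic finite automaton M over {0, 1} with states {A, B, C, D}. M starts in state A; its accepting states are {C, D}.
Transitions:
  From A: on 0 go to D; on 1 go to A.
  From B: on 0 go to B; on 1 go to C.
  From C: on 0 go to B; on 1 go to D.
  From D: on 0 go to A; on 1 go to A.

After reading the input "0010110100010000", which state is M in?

A

A --0--> D
D --0--> A
A --1--> A
A --0--> D
D --1--> A
A --1--> A
A --0--> D
D --1--> A
A --0--> D
D --0--> A
A --0--> D
D --1--> A
A --0--> D
D --0--> A
A --0--> D
D --0--> A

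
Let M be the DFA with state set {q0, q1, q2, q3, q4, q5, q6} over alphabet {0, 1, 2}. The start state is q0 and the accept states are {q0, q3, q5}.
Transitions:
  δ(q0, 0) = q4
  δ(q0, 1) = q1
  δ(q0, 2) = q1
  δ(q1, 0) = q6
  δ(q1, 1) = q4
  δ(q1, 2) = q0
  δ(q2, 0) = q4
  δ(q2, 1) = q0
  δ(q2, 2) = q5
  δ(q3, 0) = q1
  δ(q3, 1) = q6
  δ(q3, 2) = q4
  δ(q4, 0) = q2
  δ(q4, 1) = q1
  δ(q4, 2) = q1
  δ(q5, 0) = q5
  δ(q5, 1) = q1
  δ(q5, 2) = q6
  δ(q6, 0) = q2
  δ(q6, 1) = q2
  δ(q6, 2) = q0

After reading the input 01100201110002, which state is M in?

q0 --0--> q4
q4 --1--> q1
q1 --1--> q4
q4 --0--> q2
q2 --0--> q4
q4 --2--> q1
q1 --0--> q6
q6 --1--> q2
q2 --1--> q0
q0 --1--> q1
q1 --0--> q6
q6 --0--> q2
q2 --0--> q4
q4 --2--> q1

q1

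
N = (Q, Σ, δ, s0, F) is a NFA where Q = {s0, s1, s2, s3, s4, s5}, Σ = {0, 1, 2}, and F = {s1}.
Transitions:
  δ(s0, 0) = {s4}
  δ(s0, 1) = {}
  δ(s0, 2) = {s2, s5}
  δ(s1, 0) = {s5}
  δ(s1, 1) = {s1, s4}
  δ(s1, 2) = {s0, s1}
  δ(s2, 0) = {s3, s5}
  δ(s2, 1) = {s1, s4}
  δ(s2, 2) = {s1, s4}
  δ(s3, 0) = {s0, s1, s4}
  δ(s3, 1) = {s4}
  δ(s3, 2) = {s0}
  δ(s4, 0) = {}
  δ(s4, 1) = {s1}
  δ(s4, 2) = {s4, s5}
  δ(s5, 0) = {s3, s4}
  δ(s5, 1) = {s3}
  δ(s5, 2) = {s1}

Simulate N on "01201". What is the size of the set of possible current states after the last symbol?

Start: {s0}
read 0: {s4}
read 1: {s1}
read 2: {s0, s1}
read 0: {s4, s5}
read 1: {s1, s3}
Final reachable set {s1, s3} has 2 states.

2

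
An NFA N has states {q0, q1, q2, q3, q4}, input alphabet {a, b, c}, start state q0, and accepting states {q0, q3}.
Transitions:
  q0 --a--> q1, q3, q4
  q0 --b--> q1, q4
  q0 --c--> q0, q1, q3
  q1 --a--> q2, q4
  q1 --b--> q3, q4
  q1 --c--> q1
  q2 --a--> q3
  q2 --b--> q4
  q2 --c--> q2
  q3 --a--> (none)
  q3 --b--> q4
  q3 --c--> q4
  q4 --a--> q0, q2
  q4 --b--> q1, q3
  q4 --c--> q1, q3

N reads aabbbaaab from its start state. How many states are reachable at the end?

3

Start: {q0}
read a: {q1, q3, q4}
read a: {q0, q2, q4}
read b: {q1, q3, q4}
read b: {q1, q3, q4}
read b: {q1, q3, q4}
read a: {q0, q2, q4}
read a: {q0, q1, q2, q3, q4}
read a: {q0, q1, q2, q3, q4}
read b: {q1, q3, q4}
Final reachable set {q1, q3, q4} has 3 states.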